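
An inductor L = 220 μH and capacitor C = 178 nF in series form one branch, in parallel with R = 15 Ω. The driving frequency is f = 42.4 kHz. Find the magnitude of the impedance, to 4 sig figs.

ω = 2πf = 266400 rad/s
X_L = ωL = 58.61 Ω
X_C = 1/(ωC) = 21.09 Ω
Branch 1: Z₁ = R = 15.00 Ω
Branch 2 (series LC): Z₂ = j(X_L − X_C) = j37.52 Ω
Parallel: Z = Z₁Z₂/(Z₁+Z₂), |Z| = 13.93 Ω, ∠Z = 21.79°

13.93 Ω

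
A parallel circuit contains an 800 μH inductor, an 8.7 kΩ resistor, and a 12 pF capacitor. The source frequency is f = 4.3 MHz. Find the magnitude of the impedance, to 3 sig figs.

3320 Ω

ω = 2πf = 2.702e+07 rad/s
X_L = ωL = 21600 Ω
X_C = 1/(ωC) = 3080 Ω
Parallel: admittances add. Y = 1/R + 1/(jωL) + jωC
Y = (0.000115 + j0.000278) S
|Y| = 0.000301 S → |Z| = 1/|Y| = 3320 Ω, ∠Z = −∠Y = -67.5°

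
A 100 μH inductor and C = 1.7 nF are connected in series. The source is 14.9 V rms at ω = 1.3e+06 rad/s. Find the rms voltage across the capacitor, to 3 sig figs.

20.9 V

X_L = ωL = 130 Ω
X_C = 1/(ωC) = 452 Ω
Net reactance X = X_L − X_C = -322 Ω
Z = − j322 Ω
|Z| = √(0² + 322²) = 322 Ω
I = V/|Z| = 46.2 mA
V_C = I·|Z_C| = 0.0462 × 452 = 20.9 V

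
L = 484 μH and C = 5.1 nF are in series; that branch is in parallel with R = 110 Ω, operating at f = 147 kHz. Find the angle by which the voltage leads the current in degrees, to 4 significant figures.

25.11°

ω = 2πf = 923600 rad/s
X_L = ωL = 447.0 Ω
X_C = 1/(ωC) = 212.3 Ω
Branch 1: Z₁ = R = 110.0 Ω
Branch 2 (series LC): Z₂ = j(X_L − X_C) = j234.7 Ω
Parallel: Z = Z₁Z₂/(Z₁+Z₂), |Z| = 99.61 Ω, ∠Z = 25.11°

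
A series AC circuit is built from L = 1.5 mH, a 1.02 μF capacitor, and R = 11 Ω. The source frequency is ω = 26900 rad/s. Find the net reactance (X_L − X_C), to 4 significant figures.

3.904 Ω

X_L = ωL = 40.35 Ω
X_C = 1/(ωC) = 36.45 Ω
X = 40.35 − 36.45 = 3.904 Ω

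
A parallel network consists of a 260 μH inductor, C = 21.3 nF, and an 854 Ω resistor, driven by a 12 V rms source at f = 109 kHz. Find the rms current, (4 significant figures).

ω = 2πf = 684900 rad/s
X_L = ωL = 178.1 Ω
X_C = 1/(ωC) = 68.55 Ω
Parallel: admittances add. Y = 1/R + 1/(jωL) + jωC
Y = (0.001171 + j0.008972) S
|Y| = 0.009048 S → |Z| = 1/|Y| = 110.5 Ω, ∠Z = −∠Y = -82.56°
I = V/|Z| = 12/110.5 = 108.6 mA

108.6 mA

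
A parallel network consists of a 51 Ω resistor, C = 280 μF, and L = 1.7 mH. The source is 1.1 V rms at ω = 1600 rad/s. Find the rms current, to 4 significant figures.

90.98 mA

X_L = ωL = 2.720 Ω
X_C = 1/(ωC) = 2.232 Ω
Parallel: admittances add. Y = 1/R + 1/(jωL) + jωC
Y = (0.01961 + j0.08035) S
|Y| = 0.08271 S → |Z| = 1/|Y| = 12.09 Ω, ∠Z = −∠Y = -76.29°
I = V/|Z| = 1.1/12.09 = 90.98 mA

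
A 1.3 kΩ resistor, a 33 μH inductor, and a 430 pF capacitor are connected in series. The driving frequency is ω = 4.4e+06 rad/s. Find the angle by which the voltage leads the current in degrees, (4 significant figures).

X_L = ωL = 145.2 Ω
X_C = 1/(ωC) = 528.5 Ω
Net reactance X = X_L − X_C = -383.3 Ω
Z = 1300 − j383.3 Ω
|Z| = √(1300² + 383.3²) = 1355 Ω
∠Z = arctan(-383.3/1300) = -16.43°

-16.43°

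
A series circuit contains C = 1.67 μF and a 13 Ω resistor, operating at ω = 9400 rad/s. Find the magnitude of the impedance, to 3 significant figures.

X_C = 1/(ωC) = 63.7 Ω
Z = 13.0 − j63.7 Ω
|Z| = √(13.0² + 63.7²) = 65.0 Ω

65.0 Ω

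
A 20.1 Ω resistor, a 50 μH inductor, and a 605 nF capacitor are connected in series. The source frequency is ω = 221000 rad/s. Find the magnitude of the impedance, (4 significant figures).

X_L = ωL = 11.05 Ω
X_C = 1/(ωC) = 7.479 Ω
Net reactance X = X_L − X_C = 3.571 Ω
Z = 20.10 + j3.571 Ω
|Z| = √(20.10² + 3.571²) = 20.41 Ω

20.41 Ω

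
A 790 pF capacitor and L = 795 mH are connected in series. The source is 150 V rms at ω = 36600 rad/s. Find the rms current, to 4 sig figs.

X_L = ωL = 29100 Ω
X_C = 1/(ωC) = 34590 Ω
Net reactance X = X_L − X_C = -5488 Ω
Z = − j5488 Ω
|Z| = √(0² + 5488²) = 5488 Ω
I = V/|Z| = 150/5488 = 27.33 mA

27.33 mA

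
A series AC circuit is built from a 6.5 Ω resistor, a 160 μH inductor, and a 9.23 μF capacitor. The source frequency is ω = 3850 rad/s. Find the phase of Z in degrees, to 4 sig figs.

-76.71°

X_L = ωL = 0.6160 Ω
X_C = 1/(ωC) = 28.14 Ω
Net reactance X = X_L − X_C = -27.52 Ω
Z = 6.500 − j27.52 Ω
|Z| = √(6.500² + 27.52²) = 28.28 Ω
∠Z = arctan(-27.52/6.500) = -76.71°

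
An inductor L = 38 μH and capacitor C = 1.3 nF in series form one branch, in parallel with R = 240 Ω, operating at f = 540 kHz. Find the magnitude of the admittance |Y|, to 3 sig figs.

11.0 mS

ω = 2πf = 3.393e+06 rad/s
X_L = ωL = 129 Ω
X_C = 1/(ωC) = 227 Ω
Branch 1: Z₁ = R = 240 Ω
Branch 2 (series LC): Z₂ = j(X_L − X_C) = −j97.8 Ω
Parallel: Z = Z₁Z₂/(Z₁+Z₂), |Z| = 90.6 Ω, ∠Z = -67.8°
|Y| = 1/|Z| = 11.0 mS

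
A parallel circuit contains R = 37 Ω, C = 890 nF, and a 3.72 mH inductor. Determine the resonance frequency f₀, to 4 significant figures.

2.766 kHz

ω₀ = 1/√(LC) = 1/√(0.00372 × 8.9e-07) = 17380 rad/s
f₀ = ω₀/(2π) = 2.766 kHz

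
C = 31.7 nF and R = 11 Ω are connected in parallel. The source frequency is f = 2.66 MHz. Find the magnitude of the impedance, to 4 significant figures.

ω = 2πf = 1.671e+07 rad/s
X_C = 1/(ωC) = 1.887 Ω
Parallel: admittances add. Y = 1/R + jωC
Y = (0.09091 + j0.5298) S
|Y| = 0.5376 S → |Z| = 1/|Y| = 1.860 Ω, ∠Z = −∠Y = -80.26°

1.860 Ω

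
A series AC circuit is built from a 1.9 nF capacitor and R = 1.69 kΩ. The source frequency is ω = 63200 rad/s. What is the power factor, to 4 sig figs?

X_C = 1/(ωC) = 8328 Ω
Z = 1690 − j8328 Ω
|Z| = √(1690² + 8328²) = 8498 Ω
∠Z = arctan(-8328/1690) = -78.53°
cos φ = cos(-78.53°) = 0.1989

0.1989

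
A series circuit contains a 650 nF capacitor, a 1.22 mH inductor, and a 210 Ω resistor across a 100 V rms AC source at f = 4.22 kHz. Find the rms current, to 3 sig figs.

ω = 2πf = 26520 rad/s
X_L = ωL = 32.3 Ω
X_C = 1/(ωC) = 58.0 Ω
Net reactance X = X_L − X_C = -25.7 Ω
Z = 210 − j25.7 Ω
|Z| = √(210² + 25.7²) = 212 Ω
I = V/|Z| = 100/212 = 473 mA

473 mA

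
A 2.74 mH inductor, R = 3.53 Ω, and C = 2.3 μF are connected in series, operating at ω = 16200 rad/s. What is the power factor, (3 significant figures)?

X_L = ωL = 44.4 Ω
X_C = 1/(ωC) = 26.8 Ω
Net reactance X = X_L − X_C = 17.5 Ω
Z = 3.53 + j17.5 Ω
|Z| = √(3.53² + 17.5²) = 17.9 Ω
∠Z = arctan(17.5/3.53) = 78.6°
cos φ = cos(78.6°) = 0.197

0.197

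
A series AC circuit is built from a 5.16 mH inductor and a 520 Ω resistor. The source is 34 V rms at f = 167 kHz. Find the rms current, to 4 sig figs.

ω = 2πf = 1.049e+06 rad/s
X_L = ωL = 5414 Ω
Z = 520.0 + j5414 Ω
|Z| = √(520.0² + 5414²) = 5439 Ω
I = V/|Z| = 34/5439 = 6.251 mA

6.251 mA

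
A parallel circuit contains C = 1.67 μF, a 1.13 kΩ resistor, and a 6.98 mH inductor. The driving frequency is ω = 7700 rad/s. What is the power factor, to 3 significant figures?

0.152

X_L = ωL = 53.7 Ω
X_C = 1/(ωC) = 77.8 Ω
Parallel: admittances add. Y = 1/R + 1/(jωL) + jωC
Y = (0.000885 − j0.00575) S
|Y| = 0.00581 S → |Z| = 1/|Y| = 172 Ω, ∠Z = −∠Y = 81.2°
cos φ = cos(81.2°) = 0.152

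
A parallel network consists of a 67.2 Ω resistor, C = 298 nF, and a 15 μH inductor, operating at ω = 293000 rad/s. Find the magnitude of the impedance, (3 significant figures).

7.09 Ω

X_L = ωL = 4.40 Ω
X_C = 1/(ωC) = 11.5 Ω
Parallel: admittances add. Y = 1/R + 1/(jωL) + jωC
Y = (0.0149 − j0.140) S
|Y| = 0.141 S → |Z| = 1/|Y| = 7.09 Ω, ∠Z = −∠Y = 83.9°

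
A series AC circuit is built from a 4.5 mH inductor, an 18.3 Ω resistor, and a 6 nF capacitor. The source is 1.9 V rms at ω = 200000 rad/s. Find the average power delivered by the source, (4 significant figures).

X_L = ωL = 900.0 Ω
X_C = 1/(ωC) = 833.3 Ω
Net reactance X = X_L − X_C = 66.67 Ω
Z = 18.30 + j66.67 Ω
|Z| = √(18.30² + 66.67²) = 69.13 Ω
∠Z = arctan(66.67/18.30) = 74.65°
I = V/|Z| = 27.48 mA
P = VI cos φ = 1.9 × 0.02748 × cos(74.65°) = 13.82 mW

13.82 mW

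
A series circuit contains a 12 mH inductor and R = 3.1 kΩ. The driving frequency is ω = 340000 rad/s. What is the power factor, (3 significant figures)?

X_L = ωL = 4080 Ω
Z = 3100 + j4080 Ω
|Z| = √(3100² + 4080²) = 5120 Ω
∠Z = arctan(4080/3100) = 52.8°
cos φ = cos(52.8°) = 0.605

0.605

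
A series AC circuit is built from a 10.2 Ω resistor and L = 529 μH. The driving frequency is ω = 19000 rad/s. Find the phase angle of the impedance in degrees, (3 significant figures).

44.6°

X_L = ωL = 10.1 Ω
Z = 10.2 + j10.1 Ω
|Z| = √(10.2² + 10.1²) = 14.3 Ω
∠Z = arctan(10.1/10.2) = 44.6°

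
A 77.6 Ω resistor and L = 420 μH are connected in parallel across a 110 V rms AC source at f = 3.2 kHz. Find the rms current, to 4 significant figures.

13.10 A

ω = 2πf = 20110 rad/s
X_L = ωL = 8.445 Ω
Parallel: admittances add. Y = 1/R + 1/(jωL)
Y = (0.01289 − j0.1184) S
|Y| = 0.1191 S → |Z| = 1/|Y| = 8.395 Ω, ∠Z = −∠Y = 83.79°
I = V/|Z| = 110/8.395 = 13.10 A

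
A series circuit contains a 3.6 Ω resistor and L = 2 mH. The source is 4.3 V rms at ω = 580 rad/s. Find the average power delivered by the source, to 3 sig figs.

4.65 W

X_L = ωL = 1.16 Ω
Z = 3.60 + j1.16 Ω
|Z| = √(3.60² + 1.16²) = 3.78 Ω
∠Z = arctan(1.16/3.60) = 17.9°
I = V/|Z| = 1.14 A
P = VI cos φ = 4.3 × 1.14 × cos(17.9°) = 4.65 W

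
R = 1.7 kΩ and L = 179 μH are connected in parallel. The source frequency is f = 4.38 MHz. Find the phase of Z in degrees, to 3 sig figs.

19.0°

ω = 2πf = 2.752e+07 rad/s
X_L = ωL = 4930 Ω
Parallel: admittances add. Y = 1/R + 1/(jωL)
Y = (0.000588 − j0.000203) S
|Y| = 0.000622 S → |Z| = 1/|Y| = 1610 Ω, ∠Z = −∠Y = 19.0°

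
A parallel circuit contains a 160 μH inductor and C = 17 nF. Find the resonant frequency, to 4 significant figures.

ω₀ = 1/√(LC) = 1/√(0.00016 × 1.7e-08) = 606300 rad/s
f₀ = ω₀/(2π) = 96.50 kHz

96.50 kHz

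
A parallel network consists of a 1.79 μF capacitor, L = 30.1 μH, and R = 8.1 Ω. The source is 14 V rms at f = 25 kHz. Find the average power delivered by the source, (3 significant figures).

24.2 W

ω = 2πf = 157100 rad/s
X_L = ωL = 4.73 Ω
X_C = 1/(ωC) = 3.56 Ω
Parallel: admittances add. Y = 1/R + 1/(jωL) + jωC
Y = (0.123 + j0.0697) S
|Y| = 0.142 S → |Z| = 1/|Y| = 7.05 Ω, ∠Z = −∠Y = -29.4°
I = V/|Z| = 1.98 A
P = VI cos φ = 14 × 1.98 × cos(-29.4°) = 24.2 W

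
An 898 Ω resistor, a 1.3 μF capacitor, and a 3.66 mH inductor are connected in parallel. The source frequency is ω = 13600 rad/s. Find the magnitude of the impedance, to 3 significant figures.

X_L = ωL = 49.8 Ω
X_C = 1/(ωC) = 56.6 Ω
Parallel: admittances add. Y = 1/R + 1/(jωL) + jωC
Y = (0.00111 − j0.00241) S
|Y| = 0.00265 S → |Z| = 1/|Y| = 377 Ω, ∠Z = −∠Y = 65.2°

377 Ω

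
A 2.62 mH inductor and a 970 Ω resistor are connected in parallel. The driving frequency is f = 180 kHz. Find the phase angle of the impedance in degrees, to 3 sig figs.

ω = 2πf = 1.131e+06 rad/s
X_L = ωL = 2960 Ω
Parallel: admittances add. Y = 1/R + 1/(jωL)
Y = (0.00103 − j0.000337) S
|Y| = 0.00108 S → |Z| = 1/|Y| = 922 Ω, ∠Z = −∠Y = 18.1°

18.1°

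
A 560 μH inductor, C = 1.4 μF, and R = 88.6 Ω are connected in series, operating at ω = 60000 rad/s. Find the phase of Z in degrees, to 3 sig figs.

X_L = ωL = 33.6 Ω
X_C = 1/(ωC) = 11.9 Ω
Net reactance X = X_L − X_C = 21.7 Ω
Z = 88.6 + j21.7 Ω
|Z| = √(88.6² + 21.7²) = 91.2 Ω
∠Z = arctan(21.7/88.6) = 13.8°

13.8°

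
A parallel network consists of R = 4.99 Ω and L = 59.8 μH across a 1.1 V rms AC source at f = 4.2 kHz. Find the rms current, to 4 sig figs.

ω = 2πf = 26390 rad/s
X_L = ωL = 1.578 Ω
Parallel: admittances add. Y = 1/R + 1/(jωL)
Y = (0.2004 − j0.6337) S
|Y| = 0.6646 S → |Z| = 1/|Y| = 1.505 Ω, ∠Z = −∠Y = 72.45°
I = V/|Z| = 1.1/1.505 = 731.1 mA

731.1 mA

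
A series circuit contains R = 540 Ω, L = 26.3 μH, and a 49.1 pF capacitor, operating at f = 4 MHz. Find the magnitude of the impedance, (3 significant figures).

560 Ω

ω = 2πf = 2.513e+07 rad/s
X_L = ωL = 661 Ω
X_C = 1/(ωC) = 810 Ω
Net reactance X = X_L − X_C = -149 Ω
Z = 540 − j149 Ω
|Z| = √(540² + 149²) = 560 Ω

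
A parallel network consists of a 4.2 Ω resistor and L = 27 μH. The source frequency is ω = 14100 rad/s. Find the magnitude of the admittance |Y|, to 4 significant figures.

X_L = ωL = 0.3807 Ω
Parallel: admittances add. Y = 1/R + 1/(jωL)
Y = (0.2381 − j2.627) S
|Y| = 2.638 S → |Z| = 1/|Y| = 0.3791 Ω, ∠Z = −∠Y = 84.82°

2.638 S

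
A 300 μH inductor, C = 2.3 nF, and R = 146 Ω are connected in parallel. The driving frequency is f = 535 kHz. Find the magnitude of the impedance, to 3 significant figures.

104 Ω

ω = 2πf = 3.362e+06 rad/s
X_L = ωL = 1010 Ω
X_C = 1/(ωC) = 129 Ω
Parallel: admittances add. Y = 1/R + 1/(jωL) + jωC
Y = (0.00685 + j0.00674) S
|Y| = 0.00961 S → |Z| = 1/|Y| = 104 Ω, ∠Z = −∠Y = -44.5°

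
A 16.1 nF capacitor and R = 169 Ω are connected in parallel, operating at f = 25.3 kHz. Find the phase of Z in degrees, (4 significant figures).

-23.39°

ω = 2πf = 159000 rad/s
X_C = 1/(ωC) = 390.7 Ω
Parallel: admittances add. Y = 1/R + jωC
Y = (0.005917 + j0.002559) S
|Y| = 0.006447 S → |Z| = 1/|Y| = 155.1 Ω, ∠Z = −∠Y = -23.39°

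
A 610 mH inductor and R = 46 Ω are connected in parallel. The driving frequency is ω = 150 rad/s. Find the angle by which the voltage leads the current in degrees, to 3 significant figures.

26.7°

X_L = ωL = 91.5 Ω
Parallel: admittances add. Y = 1/R + 1/(jωL)
Y = (0.0217 − j0.0109) S
|Y| = 0.0243 S → |Z| = 1/|Y| = 41.1 Ω, ∠Z = −∠Y = 26.7°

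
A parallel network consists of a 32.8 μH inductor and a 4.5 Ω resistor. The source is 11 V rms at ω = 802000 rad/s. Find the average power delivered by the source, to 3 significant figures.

26.9 W

X_L = ωL = 26.3 Ω
Parallel: admittances add. Y = 1/R + 1/(jωL)
Y = (0.222 − j0.0380) S
|Y| = 0.225 S → |Z| = 1/|Y| = 4.44 Ω, ∠Z = −∠Y = 9.71°
I = V/|Z| = 2.48 A
P = VI cos φ = 11 × 2.48 × cos(9.71°) = 26.9 W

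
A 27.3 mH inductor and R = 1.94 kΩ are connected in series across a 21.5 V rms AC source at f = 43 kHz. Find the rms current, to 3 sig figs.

ω = 2πf = 270200 rad/s
X_L = ωL = 7380 Ω
Z = 1940 + j7380 Ω
|Z| = √(1940² + 7380²) = 7630 Ω
I = V/|Z| = 21.5/7630 = 2.82 mA

2.82 mA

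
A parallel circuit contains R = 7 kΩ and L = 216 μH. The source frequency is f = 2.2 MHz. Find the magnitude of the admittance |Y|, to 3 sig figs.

364 μS

ω = 2πf = 1.382e+07 rad/s
X_L = ωL = 2990 Ω
Parallel: admittances add. Y = 1/R + 1/(jωL)
Y = (0.000143 − j0.000335) S
|Y| = 0.000364 S → |Z| = 1/|Y| = 2750 Ω, ∠Z = −∠Y = 66.9°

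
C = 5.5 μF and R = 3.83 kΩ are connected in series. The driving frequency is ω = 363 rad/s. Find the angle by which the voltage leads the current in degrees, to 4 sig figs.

X_C = 1/(ωC) = 500.9 Ω
Z = 3830 − j500.9 Ω
|Z| = √(3830² + 500.9²) = 3863 Ω
∠Z = arctan(-500.9/3830) = -7.451°

-7.451°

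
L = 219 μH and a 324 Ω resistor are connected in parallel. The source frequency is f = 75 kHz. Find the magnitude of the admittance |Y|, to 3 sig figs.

10.2 mS

ω = 2πf = 471200 rad/s
X_L = ωL = 103 Ω
Parallel: admittances add. Y = 1/R + 1/(jωL)
Y = (0.00309 − j0.00969) S
|Y| = 0.0102 S → |Z| = 1/|Y| = 98.3 Ω, ∠Z = −∠Y = 72.3°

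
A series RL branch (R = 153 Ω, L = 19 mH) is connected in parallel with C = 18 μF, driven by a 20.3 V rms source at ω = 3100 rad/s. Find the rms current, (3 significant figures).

X_L = ωL = 58.9 Ω
X_C = 1/(ωC) = 17.9 Ω
Branch 1 (R+jX_L): Z₁ = 153 + j58.9 Ω, |Z₁| = 164 Ω
Branch 2 (−jX_C): Z₂ = −j17.9 Ω
Parallel: Z = Z₁Z₂/(Z₁+Z₂), |Z| = 18.5 Ω, ∠Z = -83.9°
I = V/|Z| = 20.3/18.5 = 1.09 A

1.09 A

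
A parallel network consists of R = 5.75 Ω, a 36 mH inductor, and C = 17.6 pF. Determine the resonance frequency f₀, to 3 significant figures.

200 kHz

ω₀ = 1/√(LC) = 1/√(0.036 × 1.76e-11) = 1.256e+06 rad/s
f₀ = ω₀/(2π) = 200 kHz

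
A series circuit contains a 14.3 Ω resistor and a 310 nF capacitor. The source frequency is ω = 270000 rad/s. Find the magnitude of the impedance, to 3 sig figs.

X_C = 1/(ωC) = 11.9 Ω
Z = 14.3 − j11.9 Ω
|Z| = √(14.3² + 11.9²) = 18.6 Ω

18.6 Ω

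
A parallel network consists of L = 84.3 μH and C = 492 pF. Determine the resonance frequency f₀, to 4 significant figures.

781.5 kHz

ω₀ = 1/√(LC) = 1/√(8.43e-05 × 4.92e-10) = 4.91e+06 rad/s
f₀ = ω₀/(2π) = 781.5 kHz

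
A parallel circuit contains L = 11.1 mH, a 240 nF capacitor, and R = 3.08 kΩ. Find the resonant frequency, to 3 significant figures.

ω₀ = 1/√(LC) = 1/√(0.0111 × 2.4e-07) = 19370 rad/s
f₀ = ω₀/(2π) = 3.08 kHz

3.08 kHz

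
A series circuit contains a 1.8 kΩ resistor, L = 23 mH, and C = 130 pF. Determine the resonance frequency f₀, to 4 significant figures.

ω₀ = 1/√(LC) = 1/√(0.023 × 1.3e-10) = 578300 rad/s
f₀ = ω₀/(2π) = 92.04 kHz

92.04 kHz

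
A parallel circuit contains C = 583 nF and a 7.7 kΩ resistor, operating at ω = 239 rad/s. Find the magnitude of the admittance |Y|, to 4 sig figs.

X_C = 1/(ωC) = 7177 Ω
Parallel: admittances add. Y = 1/R + jωC
Y = (0.0001299 + j0.0001393) S
|Y| = 0.0001905 S → |Z| = 1/|Y| = 5250 Ω, ∠Z = −∠Y = -47.01°

190.5 μS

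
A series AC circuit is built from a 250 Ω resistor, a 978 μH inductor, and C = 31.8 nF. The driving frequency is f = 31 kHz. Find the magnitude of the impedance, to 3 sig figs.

252 Ω

ω = 2πf = 194800 rad/s
X_L = ωL = 190 Ω
X_C = 1/(ωC) = 161 Ω
Net reactance X = X_L − X_C = 29.0 Ω
Z = 250 + j29.0 Ω
|Z| = √(250² + 29.0²) = 252 Ω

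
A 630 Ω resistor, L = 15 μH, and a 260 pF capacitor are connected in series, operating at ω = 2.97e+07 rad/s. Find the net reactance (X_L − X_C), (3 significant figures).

X_L = ωL = 446 Ω
X_C = 1/(ωC) = 130 Ω
X = 446 − 130 = 316 Ω

316 Ω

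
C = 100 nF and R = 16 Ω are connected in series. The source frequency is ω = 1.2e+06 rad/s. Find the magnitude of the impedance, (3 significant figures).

X_C = 1/(ωC) = 8.33 Ω
Z = 16.0 − j8.33 Ω
|Z| = √(16.0² + 8.33²) = 18.0 Ω

18.0 Ω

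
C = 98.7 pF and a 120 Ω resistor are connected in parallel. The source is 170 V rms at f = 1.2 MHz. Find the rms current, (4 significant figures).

ω = 2πf = 7.54e+06 rad/s
X_C = 1/(ωC) = 1344 Ω
Parallel: admittances add. Y = 1/R + jωC
Y = (0.008333 + j0.0007442) S
|Y| = 0.008366 S → |Z| = 1/|Y| = 119.5 Ω, ∠Z = −∠Y = -5.103°
I = V/|Z| = 170/119.5 = 1.422 A

1.422 A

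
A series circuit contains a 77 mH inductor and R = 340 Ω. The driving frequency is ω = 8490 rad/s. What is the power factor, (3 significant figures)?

0.461

X_L = ωL = 654 Ω
Z = 340 + j654 Ω
|Z| = √(340² + 654²) = 737 Ω
∠Z = arctan(654/340) = 62.5°
cos φ = cos(62.5°) = 0.461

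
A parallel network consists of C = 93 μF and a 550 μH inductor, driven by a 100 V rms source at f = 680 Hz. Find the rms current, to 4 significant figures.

ω = 2πf = 4273 rad/s
X_L = ωL = 2.350 Ω
X_C = 1/(ωC) = 2.517 Ω
Parallel: admittances add. Y = 1/(jωL) + jωC
Y = (0 − j0.02820) S
|Y| = 0.02820 S → |Z| = 1/|Y| = 35.46 Ω, ∠Z = −∠Y = 90.00°
I = V/|Z| = 100/35.46 = 2.820 A

2.820 A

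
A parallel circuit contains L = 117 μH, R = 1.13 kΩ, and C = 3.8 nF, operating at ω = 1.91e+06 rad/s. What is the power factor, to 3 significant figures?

X_L = ωL = 223 Ω
X_C = 1/(ωC) = 138 Ω
Parallel: admittances add. Y = 1/R + 1/(jωL) + jωC
Y = (0.000885 + j0.00278) S
|Y| = 0.00292 S → |Z| = 1/|Y| = 342 Ω, ∠Z = −∠Y = -72.4°
cos φ = cos(-72.4°) = 0.303

0.303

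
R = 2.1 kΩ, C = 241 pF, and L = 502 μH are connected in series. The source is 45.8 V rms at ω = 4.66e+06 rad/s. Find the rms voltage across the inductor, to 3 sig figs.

42.0 V

X_L = ωL = 2340 Ω
X_C = 1/(ωC) = 890 Ω
Net reactance X = X_L − X_C = 1450 Ω
Z = 2100 + j1450 Ω
|Z| = √(2100² + 1450²) = 2550 Ω
I = V/|Z| = 18.0 mA
V_L = I·|Z_L| = 0.0180 × 2340 = 42.0 V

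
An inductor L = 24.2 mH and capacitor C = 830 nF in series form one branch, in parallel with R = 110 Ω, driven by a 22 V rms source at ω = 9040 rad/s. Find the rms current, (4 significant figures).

325.9 mA

X_L = ωL = 218.8 Ω
X_C = 1/(ωC) = 133.3 Ω
Branch 1: Z₁ = R = 110.0 Ω
Branch 2 (series LC): Z₂ = j(X_L − X_C) = j85.49 Ω
Parallel: Z = Z₁Z₂/(Z₁+Z₂), |Z| = 67.50 Ω, ∠Z = 52.15°
I = V/|Z| = 22/67.50 = 325.9 mA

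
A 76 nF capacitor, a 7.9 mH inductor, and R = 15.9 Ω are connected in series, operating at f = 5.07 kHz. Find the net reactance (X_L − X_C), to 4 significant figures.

ω = 2πf = 31860 rad/s
X_L = ωL = 251.7 Ω
X_C = 1/(ωC) = 413.0 Ω
X = 251.7 − 413.0 = -161.4 Ω

-161.4 Ω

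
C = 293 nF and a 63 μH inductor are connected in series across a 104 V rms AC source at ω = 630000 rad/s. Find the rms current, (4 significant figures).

3.034 A

X_L = ωL = 39.69 Ω
X_C = 1/(ωC) = 5.417 Ω
Net reactance X = X_L − X_C = 34.27 Ω
Z = j34.27 Ω
|Z| = √(0² + 34.27²) = 34.27 Ω
I = V/|Z| = 104/34.27 = 3.034 A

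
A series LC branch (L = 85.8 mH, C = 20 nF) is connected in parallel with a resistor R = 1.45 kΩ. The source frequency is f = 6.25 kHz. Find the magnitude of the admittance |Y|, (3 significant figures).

ω = 2πf = 39270 rad/s
X_L = ωL = 3370 Ω
X_C = 1/(ωC) = 1270 Ω
Branch 1: Z₁ = R = 1450 Ω
Branch 2 (series LC): Z₂ = j(X_L − X_C) = j2100 Ω
Parallel: Z = Z₁Z₂/(Z₁+Z₂), |Z| = 1190 Ω, ∠Z = 34.7°
|Y| = 1/|Z| = 839 μS

839 μS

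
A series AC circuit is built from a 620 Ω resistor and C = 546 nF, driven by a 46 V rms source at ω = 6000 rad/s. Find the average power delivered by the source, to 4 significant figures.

X_C = 1/(ωC) = 305.3 Ω
Z = 620.0 − j305.3 Ω
|Z| = √(620.0² + 305.3²) = 691.1 Ω
∠Z = arctan(-305.3/620.0) = -26.21°
I = V/|Z| = 66.56 mA
P = VI cos φ = 46 × 0.06656 × cos(-26.21°) = 2.747 W

2.747 W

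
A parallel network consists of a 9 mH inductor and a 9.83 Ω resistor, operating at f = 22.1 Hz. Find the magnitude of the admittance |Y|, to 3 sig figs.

807 mS

ω = 2πf = 138.9 rad/s
X_L = ωL = 1.25 Ω
Parallel: admittances add. Y = 1/R + 1/(jωL)
Y = (0.102 − j0.800) S
|Y| = 0.807 S → |Z| = 1/|Y| = 1.24 Ω, ∠Z = −∠Y = 82.8°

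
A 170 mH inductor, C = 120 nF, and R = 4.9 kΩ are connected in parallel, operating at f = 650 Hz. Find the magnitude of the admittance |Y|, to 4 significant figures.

ω = 2πf = 4084 rad/s
X_L = ωL = 694.3 Ω
X_C = 1/(ωC) = 2040 Ω
Parallel: admittances add. Y = 1/R + 1/(jωL) + jωC
Y = (0.0002041 − j0.0009502) S
|Y| = 0.0009719 S → |Z| = 1/|Y| = 1029 Ω, ∠Z = −∠Y = 77.88°

971.9 μS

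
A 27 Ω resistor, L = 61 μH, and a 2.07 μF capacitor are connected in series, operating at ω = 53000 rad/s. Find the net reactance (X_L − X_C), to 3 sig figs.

-5.88 Ω

X_L = ωL = 3.23 Ω
X_C = 1/(ωC) = 9.11 Ω
X = 3.23 − 9.11 = -5.88 Ω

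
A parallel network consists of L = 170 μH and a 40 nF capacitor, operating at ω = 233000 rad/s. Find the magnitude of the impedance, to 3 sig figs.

62.8 Ω

X_L = ωL = 39.6 Ω
X_C = 1/(ωC) = 107 Ω
Parallel: admittances add. Y = 1/(jωL) + jωC
Y = (0 − j0.0159) S
|Y| = 0.0159 S → |Z| = 1/|Y| = 62.8 Ω, ∠Z = −∠Y = 90.0°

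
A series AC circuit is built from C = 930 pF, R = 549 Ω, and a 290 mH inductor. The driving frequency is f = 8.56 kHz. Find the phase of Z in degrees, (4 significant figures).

ω = 2πf = 53780 rad/s
X_L = ωL = 15600 Ω
X_C = 1/(ωC) = 19990 Ω
Net reactance X = X_L − X_C = -4395 Ω
Z = 549.0 − j4395 Ω
|Z| = √(549.0² + 4395²) = 4429 Ω
∠Z = arctan(-4395/549.0) = -82.88°

-82.88°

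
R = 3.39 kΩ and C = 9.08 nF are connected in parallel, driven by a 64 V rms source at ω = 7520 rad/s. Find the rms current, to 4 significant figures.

19.38 mA

X_C = 1/(ωC) = 14650 Ω
Parallel: admittances add. Y = 1/R + jωC
Y = (0.0002950 + j6.828e-05) S
|Y| = 0.0003028 S → |Z| = 1/|Y| = 3303 Ω, ∠Z = −∠Y = -13.03°
I = V/|Z| = 64/3303 = 19.38 mA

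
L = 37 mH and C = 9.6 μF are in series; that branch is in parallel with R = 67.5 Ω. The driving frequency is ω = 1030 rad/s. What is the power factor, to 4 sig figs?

0.6824

X_L = ωL = 38.11 Ω
X_C = 1/(ωC) = 101.1 Ω
Branch 1: Z₁ = R = 67.50 Ω
Branch 2 (series LC): Z₂ = j(X_L − X_C) = −j63.02 Ω
Parallel: Z = Z₁Z₂/(Z₁+Z₂), |Z| = 46.07 Ω, ∠Z = -46.96°
cos φ = cos(-46.96°) = 0.6824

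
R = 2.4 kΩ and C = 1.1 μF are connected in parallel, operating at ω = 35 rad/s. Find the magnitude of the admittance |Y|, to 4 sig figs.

X_C = 1/(ωC) = 25970 Ω
Parallel: admittances add. Y = 1/R + jωC
Y = (0.0004167 + j3.85e-05) S
|Y| = 0.0004184 S → |Z| = 1/|Y| = 2390 Ω, ∠Z = −∠Y = -5.279°

418.4 μS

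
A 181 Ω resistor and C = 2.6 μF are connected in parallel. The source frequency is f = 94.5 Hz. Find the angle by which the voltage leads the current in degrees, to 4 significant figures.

ω = 2πf = 593.8 rad/s
X_C = 1/(ωC) = 647.8 Ω
Parallel: admittances add. Y = 1/R + jωC
Y = (0.005525 + j0.001544) S
|Y| = 0.005736 S → |Z| = 1/|Y| = 174.3 Ω, ∠Z = −∠Y = -15.61°

-15.61°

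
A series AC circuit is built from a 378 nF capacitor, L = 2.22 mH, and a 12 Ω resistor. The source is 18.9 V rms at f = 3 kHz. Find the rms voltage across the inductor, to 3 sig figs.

7.97 V

ω = 2πf = 18850 rad/s
X_L = ωL = 41.8 Ω
X_C = 1/(ωC) = 140 Ω
Net reactance X = X_L − X_C = -98.5 Ω
Z = 12.0 − j98.5 Ω
|Z| = √(12.0² + 98.5²) = 99.2 Ω
I = V/|Z| = 190 mA
V_L = I·|Z_L| = 0.190 × 41.8 = 7.97 V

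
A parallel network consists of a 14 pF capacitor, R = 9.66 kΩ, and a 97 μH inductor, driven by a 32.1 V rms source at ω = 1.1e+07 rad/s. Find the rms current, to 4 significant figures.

X_L = ωL = 1067 Ω
X_C = 1/(ωC) = 6494 Ω
Parallel: admittances add. Y = 1/R + 1/(jωL) + jωC
Y = (0.0001035 − j0.0007832) S
|Y| = 0.0007900 S → |Z| = 1/|Y| = 1266 Ω, ∠Z = −∠Y = 82.47°
I = V/|Z| = 32.1/1266 = 25.36 mA

25.36 mA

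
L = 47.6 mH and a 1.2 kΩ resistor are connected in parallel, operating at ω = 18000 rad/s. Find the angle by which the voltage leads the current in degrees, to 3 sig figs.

X_L = ωL = 857 Ω
Parallel: admittances add. Y = 1/R + 1/(jωL)
Y = (0.000833 − j0.00117) S
|Y| = 0.00143 S → |Z| = 1/|Y| = 697 Ω, ∠Z = −∠Y = 54.5°

54.5°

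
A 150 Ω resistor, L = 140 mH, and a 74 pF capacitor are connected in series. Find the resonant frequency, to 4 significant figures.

49.45 kHz

ω₀ = 1/√(LC) = 1/√(0.14 × 7.4e-11) = 310700 rad/s
f₀ = ω₀/(2π) = 49.45 kHz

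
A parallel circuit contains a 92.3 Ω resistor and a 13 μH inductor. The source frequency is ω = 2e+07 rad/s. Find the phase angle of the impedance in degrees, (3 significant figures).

19.5°

X_L = ωL = 260 Ω
Parallel: admittances add. Y = 1/R + 1/(jωL)
Y = (0.0108 − j0.00385) S
|Y| = 0.0115 S → |Z| = 1/|Y| = 87.0 Ω, ∠Z = −∠Y = 19.5°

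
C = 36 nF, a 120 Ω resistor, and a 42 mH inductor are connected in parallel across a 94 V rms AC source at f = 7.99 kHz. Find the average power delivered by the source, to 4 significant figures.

73.63 W

ω = 2πf = 50200 rad/s
X_L = ωL = 2109 Ω
X_C = 1/(ωC) = 553.3 Ω
Parallel: admittances add. Y = 1/R + 1/(jωL) + jωC
Y = (0.008333 + j0.001333) S
|Y| = 0.008439 S → |Z| = 1/|Y| = 118.5 Ω, ∠Z = −∠Y = -9.088°
I = V/|Z| = 793.3 mA
P = VI cos φ = 94 × 0.7933 × cos(-9.088°) = 73.63 W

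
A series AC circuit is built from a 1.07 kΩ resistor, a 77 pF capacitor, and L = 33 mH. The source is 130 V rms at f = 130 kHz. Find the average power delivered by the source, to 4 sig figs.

ω = 2πf = 816800 rad/s
X_L = ωL = 26950 Ω
X_C = 1/(ωC) = 15900 Ω
Net reactance X = X_L − X_C = 11060 Ω
Z = 1070 + j11060 Ω
|Z| = √(1070² + 11060²) = 11110 Ω
∠Z = arctan(11060/1070) = 84.47°
I = V/|Z| = 11.70 mA
P = VI cos φ = 130 × 0.01170 × cos(84.47°) = 146.6 mW

146.6 mW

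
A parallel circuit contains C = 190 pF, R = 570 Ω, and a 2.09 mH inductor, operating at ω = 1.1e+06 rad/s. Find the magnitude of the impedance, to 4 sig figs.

565.3 Ω

X_L = ωL = 2299 Ω
X_C = 1/(ωC) = 4785 Ω
Parallel: admittances add. Y = 1/R + 1/(jωL) + jωC
Y = (0.001754 − j0.0002260) S
|Y| = 0.001769 S → |Z| = 1/|Y| = 565.3 Ω, ∠Z = −∠Y = 7.340°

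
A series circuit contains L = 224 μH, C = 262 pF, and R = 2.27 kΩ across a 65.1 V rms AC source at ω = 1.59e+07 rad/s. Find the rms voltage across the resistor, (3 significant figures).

36.7 V

X_L = ωL = 3560 Ω
X_C = 1/(ωC) = 240 Ω
Net reactance X = X_L − X_C = 3320 Ω
Z = 2270 + j3320 Ω
|Z| = √(2270² + 3320²) = 4020 Ω
I = V/|Z| = 16.2 mA
V_R = I·|Z_R| = 0.0162 × 2270 = 36.7 V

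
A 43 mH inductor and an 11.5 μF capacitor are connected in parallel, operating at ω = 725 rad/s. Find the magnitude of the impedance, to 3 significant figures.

X_L = ωL = 31.2 Ω
X_C = 1/(ωC) = 120 Ω
Parallel: admittances add. Y = 1/(jωL) + jωC
Y = (0 − j0.0237) S
|Y| = 0.0237 S → |Z| = 1/|Y| = 42.1 Ω, ∠Z = −∠Y = 90.0°

42.1 Ω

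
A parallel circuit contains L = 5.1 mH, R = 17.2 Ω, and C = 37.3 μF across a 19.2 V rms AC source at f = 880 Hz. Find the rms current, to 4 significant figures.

3.464 A

ω = 2πf = 5529 rad/s
X_L = ωL = 28.20 Ω
X_C = 1/(ωC) = 4.849 Ω
Parallel: admittances add. Y = 1/R + 1/(jωL) + jωC
Y = (0.05814 + j0.1708) S
|Y| = 0.1804 S → |Z| = 1/|Y| = 5.543 Ω, ∠Z = −∠Y = -71.20°
I = V/|Z| = 19.2/5.543 = 3.464 A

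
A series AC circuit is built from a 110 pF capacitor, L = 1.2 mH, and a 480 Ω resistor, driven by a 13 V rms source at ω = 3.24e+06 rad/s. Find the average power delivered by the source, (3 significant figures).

X_L = ωL = 3890 Ω
X_C = 1/(ωC) = 2810 Ω
Net reactance X = X_L − X_C = 1080 Ω
Z = 480 + j1080 Ω
|Z| = √(480² + 1080²) = 1180 Ω
∠Z = arctan(1080/480) = 66.1°
I = V/|Z| = 11.0 mA
P = VI cos φ = 13 × 0.0110 × cos(66.1°) = 57.9 mW

57.9 mW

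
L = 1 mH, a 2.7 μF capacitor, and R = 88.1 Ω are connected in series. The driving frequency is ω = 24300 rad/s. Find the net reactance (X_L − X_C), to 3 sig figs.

X_L = ωL = 24.3 Ω
X_C = 1/(ωC) = 15.2 Ω
X = 24.3 − 15.2 = 9.06 Ω

9.06 Ω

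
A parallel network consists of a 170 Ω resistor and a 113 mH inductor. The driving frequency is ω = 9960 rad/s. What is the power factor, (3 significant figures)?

X_L = ωL = 1130 Ω
Parallel: admittances add. Y = 1/R + 1/(jωL)
Y = (0.00588 − j0.000889) S
|Y| = 0.00595 S → |Z| = 1/|Y| = 168 Ω, ∠Z = −∠Y = 8.59°
cos φ = cos(8.59°) = 0.989

0.989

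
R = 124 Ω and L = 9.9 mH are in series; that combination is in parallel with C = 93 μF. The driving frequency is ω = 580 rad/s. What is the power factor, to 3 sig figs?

0.149

X_L = ωL = 5.74 Ω
X_C = 1/(ωC) = 18.5 Ω
Branch 1 (R+jX_L): Z₁ = 124 + j5.74 Ω, |Z₁| = 124 Ω
Branch 2 (−jX_C): Z₂ = −j18.5 Ω
Parallel: Z = Z₁Z₂/(Z₁+Z₂), |Z| = 18.5 Ω, ∠Z = -81.5°
cos φ = cos(-81.5°) = 0.149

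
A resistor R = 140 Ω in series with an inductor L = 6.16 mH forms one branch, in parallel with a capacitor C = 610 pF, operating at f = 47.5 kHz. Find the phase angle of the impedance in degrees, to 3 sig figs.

83.5°

ω = 2πf = 298500 rad/s
X_L = ωL = 1840 Ω
X_C = 1/(ωC) = 5490 Ω
Branch 1 (R+jX_L): Z₁ = 140 + j1840 Ω, |Z₁| = 1840 Ω
Branch 2 (−jX_C): Z₂ = −j5490 Ω
Parallel: Z = Z₁Z₂/(Z₁+Z₂), |Z| = 2770 Ω, ∠Z = 83.5°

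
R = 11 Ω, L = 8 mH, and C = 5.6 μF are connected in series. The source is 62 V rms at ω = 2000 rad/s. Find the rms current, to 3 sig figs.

X_L = ωL = 16.0 Ω
X_C = 1/(ωC) = 89.3 Ω
Net reactance X = X_L − X_C = -73.3 Ω
Z = 11.0 − j73.3 Ω
|Z| = √(11.0² + 73.3²) = 74.1 Ω
I = V/|Z| = 62/74.1 = 837 mA

837 mA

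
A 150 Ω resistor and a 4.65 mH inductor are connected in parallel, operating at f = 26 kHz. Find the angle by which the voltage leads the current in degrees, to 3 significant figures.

ω = 2πf = 163400 rad/s
X_L = ωL = 760 Ω
Parallel: admittances add. Y = 1/R + 1/(jωL)
Y = (0.00667 − j0.00132) S
|Y| = 0.00680 S → |Z| = 1/|Y| = 147 Ω, ∠Z = −∠Y = 11.2°

11.2°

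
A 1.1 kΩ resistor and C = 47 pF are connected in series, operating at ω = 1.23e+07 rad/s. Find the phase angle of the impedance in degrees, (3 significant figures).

X_C = 1/(ωC) = 1730 Ω
Z = 1100 − j1730 Ω
|Z| = √(1100² + 1730²) = 2050 Ω
∠Z = arctan(-1730/1100) = -57.5°

-57.5°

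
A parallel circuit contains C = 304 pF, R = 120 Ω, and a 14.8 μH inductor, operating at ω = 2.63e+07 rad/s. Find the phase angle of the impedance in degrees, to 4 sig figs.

-33.07°

X_L = ωL = 389.2 Ω
X_C = 1/(ωC) = 125.1 Ω
Parallel: admittances add. Y = 1/R + 1/(jωL) + jωC
Y = (0.008333 + j0.005426) S
|Y| = 0.009944 S → |Z| = 1/|Y| = 100.6 Ω, ∠Z = −∠Y = -33.07°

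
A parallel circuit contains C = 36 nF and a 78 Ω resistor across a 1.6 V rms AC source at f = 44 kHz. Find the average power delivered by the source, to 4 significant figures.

32.82 mW

ω = 2πf = 276500 rad/s
X_C = 1/(ωC) = 100.5 Ω
Parallel: admittances add. Y = 1/R + jωC
Y = (0.01282 + j0.009953) S
|Y| = 0.01623 S → |Z| = 1/|Y| = 61.61 Ω, ∠Z = −∠Y = -37.82°
I = V/|Z| = 25.97 mA
P = VI cos φ = 1.6 × 0.02597 × cos(-37.82°) = 32.82 mW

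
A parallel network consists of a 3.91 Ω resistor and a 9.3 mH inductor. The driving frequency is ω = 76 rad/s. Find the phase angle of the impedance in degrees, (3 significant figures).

79.8°

X_L = ωL = 0.707 Ω
Parallel: admittances add. Y = 1/R + 1/(jωL)
Y = (0.256 − j1.41) S
|Y| = 1.44 S → |Z| = 1/|Y| = 0.696 Ω, ∠Z = −∠Y = 79.8°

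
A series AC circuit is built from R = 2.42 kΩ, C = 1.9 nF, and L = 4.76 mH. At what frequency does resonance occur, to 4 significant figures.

ω₀ = 1/√(LC) = 1/√(0.00476 × 1.9e-09) = 332500 rad/s
f₀ = ω₀/(2π) = 52.92 kHz

52.92 kHz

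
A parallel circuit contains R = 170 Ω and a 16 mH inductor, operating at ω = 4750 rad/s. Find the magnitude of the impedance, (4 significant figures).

X_L = ωL = 76.00 Ω
Parallel: admittances add. Y = 1/R + 1/(jωL)
Y = (0.005882 − j0.01316) S
|Y| = 0.01441 S → |Z| = 1/|Y| = 69.38 Ω, ∠Z = −∠Y = 65.91°

69.38 Ω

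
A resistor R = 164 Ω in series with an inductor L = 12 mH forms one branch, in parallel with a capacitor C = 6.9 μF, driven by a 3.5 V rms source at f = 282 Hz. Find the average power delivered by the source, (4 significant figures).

73.46 mW

ω = 2πf = 1772 rad/s
X_L = ωL = 21.26 Ω
X_C = 1/(ωC) = 81.79 Ω
Branch 1 (R+jX_L): Z₁ = 164.0 + j21.26 Ω, |Z₁| = 165.4 Ω
Branch 2 (−jX_C): Z₂ = −j81.79 Ω
Parallel: Z = Z₁Z₂/(Z₁+Z₂), |Z| = 77.38 Ω, ∠Z = -62.35°
I = V/|Z| = 45.23 mA
P = VI cos φ = 3.5 × 0.04523 × cos(-62.35°) = 73.46 mW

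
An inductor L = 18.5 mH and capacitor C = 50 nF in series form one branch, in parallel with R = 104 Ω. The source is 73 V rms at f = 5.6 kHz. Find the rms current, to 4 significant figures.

ω = 2πf = 35190 rad/s
X_L = ωL = 650.9 Ω
X_C = 1/(ωC) = 568.4 Ω
Branch 1: Z₁ = R = 104.0 Ω
Branch 2 (series LC): Z₂ = j(X_L − X_C) = j82.53 Ω
Parallel: Z = Z₁Z₂/(Z₁+Z₂), |Z| = 64.65 Ω, ∠Z = 51.57°
I = V/|Z| = 73/64.65 = 1.129 A

1.129 A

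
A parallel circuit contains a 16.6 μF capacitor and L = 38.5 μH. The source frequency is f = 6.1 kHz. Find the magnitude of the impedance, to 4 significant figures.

ω = 2πf = 38330 rad/s
X_L = ωL = 1.476 Ω
X_C = 1/(ωC) = 1.572 Ω
Parallel: admittances add. Y = 1/(jωL) + jωC
Y = (0 − j0.04145) S
|Y| = 0.04145 S → |Z| = 1/|Y| = 24.12 Ω, ∠Z = −∠Y = 90.00°

24.12 Ω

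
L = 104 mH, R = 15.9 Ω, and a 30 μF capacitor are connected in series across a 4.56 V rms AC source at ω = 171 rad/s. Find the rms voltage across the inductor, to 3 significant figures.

0.456 V

X_L = ωL = 17.8 Ω
X_C = 1/(ωC) = 195 Ω
Net reactance X = X_L − X_C = -177 Ω
Z = 15.9 − j177 Ω
|Z| = √(15.9² + 177²) = 178 Ω
I = V/|Z| = 25.6 mA
V_L = I·|Z_L| = 0.0256 × 17.8 = 0.456 V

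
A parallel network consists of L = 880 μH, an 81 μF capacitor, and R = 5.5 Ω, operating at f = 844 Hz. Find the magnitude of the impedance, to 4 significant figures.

3.549 Ω

ω = 2πf = 5303 rad/s
X_L = ωL = 4.667 Ω
X_C = 1/(ωC) = 2.328 Ω
Parallel: admittances add. Y = 1/R + 1/(jωL) + jωC
Y = (0.1818 + j0.2153) S
|Y| = 0.2818 S → |Z| = 1/|Y| = 3.549 Ω, ∠Z = −∠Y = -49.81°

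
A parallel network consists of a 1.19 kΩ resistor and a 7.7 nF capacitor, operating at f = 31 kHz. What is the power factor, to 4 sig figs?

ω = 2πf = 194800 rad/s
X_C = 1/(ωC) = 666.8 Ω
Parallel: admittances add. Y = 1/R + jωC
Y = (0.0008403 + j0.001500) S
|Y| = 0.001719 S → |Z| = 1/|Y| = 581.7 Ω, ∠Z = −∠Y = -60.74°
cos φ = cos(-60.74°) = 0.4888

0.4888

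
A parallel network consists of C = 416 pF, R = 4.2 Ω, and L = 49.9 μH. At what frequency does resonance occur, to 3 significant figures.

ω₀ = 1/√(LC) = 1/√(4.99e-05 × 4.16e-10) = 6.941e+06 rad/s
f₀ = ω₀/(2π) = 1.10 MHz

1.10 MHz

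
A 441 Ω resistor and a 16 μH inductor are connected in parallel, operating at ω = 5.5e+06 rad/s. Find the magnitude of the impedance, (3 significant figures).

X_L = ωL = 88.0 Ω
Parallel: admittances add. Y = 1/R + 1/(jωL)
Y = (0.00227 − j0.0114) S
|Y| = 0.0116 S → |Z| = 1/|Y| = 86.3 Ω, ∠Z = −∠Y = 78.7°

86.3 Ω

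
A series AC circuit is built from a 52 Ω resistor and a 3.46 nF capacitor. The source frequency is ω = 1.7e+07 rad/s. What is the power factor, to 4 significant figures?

X_C = 1/(ωC) = 17.00 Ω
Z = 52.00 − j17.00 Ω
|Z| = √(52.00² + 17.00²) = 54.71 Ω
∠Z = arctan(-17.00/52.00) = -18.10°
cos φ = cos(-18.10°) = 0.9505

0.9505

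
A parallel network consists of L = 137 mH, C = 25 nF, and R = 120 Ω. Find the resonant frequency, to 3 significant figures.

ω₀ = 1/√(LC) = 1/√(0.137 × 2.5e-08) = 17090 rad/s
f₀ = ω₀/(2π) = 2.72 kHz

2.72 kHz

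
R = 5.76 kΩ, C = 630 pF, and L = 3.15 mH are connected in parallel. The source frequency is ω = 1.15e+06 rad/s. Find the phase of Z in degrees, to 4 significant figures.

X_L = ωL = 3622 Ω
X_C = 1/(ωC) = 1380 Ω
Parallel: admittances add. Y = 1/R + 1/(jωL) + jωC
Y = (0.0001736 + j0.0004484) S
|Y| = 0.0004809 S → |Z| = 1/|Y| = 2080 Ω, ∠Z = −∠Y = -68.84°

-68.84°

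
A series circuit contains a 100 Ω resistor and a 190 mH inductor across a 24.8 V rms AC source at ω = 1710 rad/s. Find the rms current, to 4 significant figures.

X_L = ωL = 324.9 Ω
Z = 100.0 + j324.9 Ω
|Z| = √(100.0² + 324.9²) = 339.9 Ω
I = V/|Z| = 24.8/339.9 = 72.95 mA

72.95 mA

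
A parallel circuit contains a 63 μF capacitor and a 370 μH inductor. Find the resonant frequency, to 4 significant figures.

1.042 kHz

ω₀ = 1/√(LC) = 1/√(0.00037 × 6.3e-05) = 6550 rad/s
f₀ = ω₀/(2π) = 1.042 kHz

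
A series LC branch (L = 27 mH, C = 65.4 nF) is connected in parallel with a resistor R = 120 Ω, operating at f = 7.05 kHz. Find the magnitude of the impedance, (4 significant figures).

ω = 2πf = 44300 rad/s
X_L = ωL = 1196 Ω
X_C = 1/(ωC) = 345.2 Ω
Branch 1: Z₁ = R = 120.0 Ω
Branch 2 (series LC): Z₂ = j(X_L − X_C) = j850.8 Ω
Parallel: Z = Z₁Z₂/(Z₁+Z₂), |Z| = 118.8 Ω, ∠Z = 8.028°

118.8 Ω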